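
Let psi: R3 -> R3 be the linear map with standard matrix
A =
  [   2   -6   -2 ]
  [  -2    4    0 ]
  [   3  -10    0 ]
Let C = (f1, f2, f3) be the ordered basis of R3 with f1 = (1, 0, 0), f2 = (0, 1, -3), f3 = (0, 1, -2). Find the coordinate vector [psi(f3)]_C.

Compute psi(f3) = A f3 = (-2, 4, -10) in standard coordinates.
Then write this in C-coordinates: solve for y in y_1 f1 + ... + y_3 f3 = (-2, 4, -10).
This gives y = (-2, 2, 2), which is column 3 of [psi]_C.

(-2, 2, 2)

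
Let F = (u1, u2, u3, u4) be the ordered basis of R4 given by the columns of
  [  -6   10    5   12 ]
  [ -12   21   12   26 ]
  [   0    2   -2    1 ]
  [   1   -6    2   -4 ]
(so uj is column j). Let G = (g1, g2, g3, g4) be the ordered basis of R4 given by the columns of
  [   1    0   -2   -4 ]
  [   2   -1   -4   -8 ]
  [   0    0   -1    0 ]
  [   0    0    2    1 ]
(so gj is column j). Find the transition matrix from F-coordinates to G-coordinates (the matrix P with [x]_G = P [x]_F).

[[-2, -2, 1, 2], [0, -1, -2, -2], [0, -2, 2, -1], [1, -2, -2, -2]]

Take x = uj: its F-coordinates are the j-th standard unit vector, so P e_j — column j of P — equals [uj]_G.
u1 = -2g1 + 0·g2 + 0·g3 + g4, giving column 1 = [-2, 0, 0, 1]; repeating for each j gives P = [[-2, -2, 1, 2], [0, -1, -2, -2], [0, -2, 2, -1], [1, -2, -2, -2]].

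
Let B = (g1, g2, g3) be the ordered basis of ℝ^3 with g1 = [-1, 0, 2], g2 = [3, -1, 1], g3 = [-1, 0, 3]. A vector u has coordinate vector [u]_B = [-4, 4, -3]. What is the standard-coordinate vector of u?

u = M [u]_B, where M has columns g1, ..., g3.
Carrying out the matrix-vector product, u = [19, -4, -13].

[19, -4, -13]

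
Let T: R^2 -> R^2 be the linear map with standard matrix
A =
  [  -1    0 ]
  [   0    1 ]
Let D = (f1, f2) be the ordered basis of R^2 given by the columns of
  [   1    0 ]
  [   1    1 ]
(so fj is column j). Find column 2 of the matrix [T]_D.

[0, 1]

Column 2 of [T]_D is the D-coordinate vector of T(f2).
In standard coordinates T(f2) = A f2 = [0, 1].
Converting to D: [0, 1] = 0·f1 + f2, so the coordinate vector is [0, 1].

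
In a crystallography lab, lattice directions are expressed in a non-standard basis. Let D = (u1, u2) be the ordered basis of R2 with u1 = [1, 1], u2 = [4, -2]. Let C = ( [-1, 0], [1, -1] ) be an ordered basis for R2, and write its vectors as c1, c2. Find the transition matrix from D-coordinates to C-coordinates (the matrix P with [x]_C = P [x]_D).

[[-2, -2], [-1, 2]]

Take x = uj: its D-coordinates are the j-th standard unit vector, so P e_j — column j of P — equals [uj]_C.
u1 = -2c1 - c2, giving column 1 = [-2, -1]; repeating for each j gives P = [[-2, -2], [-1, 2]].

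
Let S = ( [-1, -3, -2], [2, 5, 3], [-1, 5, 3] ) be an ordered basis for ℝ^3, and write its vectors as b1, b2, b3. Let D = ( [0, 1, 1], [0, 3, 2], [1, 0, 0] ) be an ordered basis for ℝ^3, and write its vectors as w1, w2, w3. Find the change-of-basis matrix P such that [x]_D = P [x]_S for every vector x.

Take x = bj: its S-coordinates are the j-th standard unit vector, so P e_j — column j of P — equals [bj]_D.
b1 = 0·w1 - w2 - w3, giving column 1 = [0, -1, -1]; repeating for each j gives P = [[0, -1, -1], [-1, 2, 2], [-1, 2, -1]].

[[0, -1, -1], [-1, 2, 2], [-1, 2, -1]]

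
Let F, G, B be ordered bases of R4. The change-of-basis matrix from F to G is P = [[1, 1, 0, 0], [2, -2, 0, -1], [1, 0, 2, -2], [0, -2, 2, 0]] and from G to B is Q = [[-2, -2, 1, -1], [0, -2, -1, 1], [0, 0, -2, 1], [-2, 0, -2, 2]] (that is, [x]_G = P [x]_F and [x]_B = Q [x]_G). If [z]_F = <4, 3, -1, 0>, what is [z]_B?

First [z]_G = P [z]_F = <7, 2, 2, -8>.
Then [z]_B = Q [z]_G = <-8, -14, -12, -34>.

<-8, -14, -12, -34>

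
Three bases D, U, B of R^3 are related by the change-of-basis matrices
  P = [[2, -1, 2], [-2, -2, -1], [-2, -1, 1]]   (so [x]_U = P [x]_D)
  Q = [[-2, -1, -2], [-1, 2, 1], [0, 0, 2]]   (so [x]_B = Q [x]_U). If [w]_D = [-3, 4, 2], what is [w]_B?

Composing the changes, [w]_B = Q P [w]_D.
Q P = [[2, 6, -5], [-8, -4, -3], [-4, -2, 2]]; applying this to [-3, 4, 2] gives [8, 2, 8].

[8, 2, 8]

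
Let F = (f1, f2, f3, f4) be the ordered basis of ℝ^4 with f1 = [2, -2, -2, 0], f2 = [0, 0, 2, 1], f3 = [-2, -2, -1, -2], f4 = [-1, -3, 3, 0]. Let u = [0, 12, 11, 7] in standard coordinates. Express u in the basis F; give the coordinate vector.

Write u = c_1 f1 + ... + c_4 f4 and solve for the c_i.
Solving this 4x4 system gives c = (-3, 1, -3, 0).
Check: -3f1 + f2 - 3f3 + 0·f4 = [0, 12, 11, 7].

[-3, 1, -3, 0]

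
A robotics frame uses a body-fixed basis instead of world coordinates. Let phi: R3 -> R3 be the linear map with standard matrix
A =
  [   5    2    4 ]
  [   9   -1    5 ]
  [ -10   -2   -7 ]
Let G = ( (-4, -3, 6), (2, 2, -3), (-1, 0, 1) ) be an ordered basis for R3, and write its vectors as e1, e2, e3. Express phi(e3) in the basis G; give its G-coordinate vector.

Compute phi(e3) = A e3 = (-1, -4, 3) in standard coordinates.
Then write this in G-coordinates: solve for y in y_1 e1 + ... + y_3 e3 = (-1, -4, 3).
This gives y = (0, -2, -3), which is column 3 of [phi]_G.

(0, -2, -3)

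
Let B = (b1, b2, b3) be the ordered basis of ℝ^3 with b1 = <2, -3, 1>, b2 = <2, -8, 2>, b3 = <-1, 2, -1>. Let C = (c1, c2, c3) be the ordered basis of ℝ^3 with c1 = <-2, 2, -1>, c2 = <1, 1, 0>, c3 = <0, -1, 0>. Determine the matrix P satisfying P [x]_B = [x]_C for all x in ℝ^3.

Let M have columns bj and N have columns cj. Then for every x, N [x]_C = x = M [x]_B, so P = N^(-1) M.
Since det N = 1, N^(-1) has integer entries; multiplying gives P = [[-1, -2, 1], [0, -2, 1], [1, 2, 1]].

[[-1, -2, 1], [0, -2, 1], [1, 2, 1]]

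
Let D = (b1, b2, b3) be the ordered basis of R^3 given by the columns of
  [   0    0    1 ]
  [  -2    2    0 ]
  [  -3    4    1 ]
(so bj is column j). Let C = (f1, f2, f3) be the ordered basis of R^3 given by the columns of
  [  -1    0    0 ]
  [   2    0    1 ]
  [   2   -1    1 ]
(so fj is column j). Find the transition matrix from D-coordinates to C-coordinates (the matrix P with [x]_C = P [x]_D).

[[0, 0, -1], [1, -2, -1], [-2, 2, 2]]

Column j of P is [bj]_C, since P maps D-coordinates to C-coordinates.
Expressing b1 in C: b1 = 0·f1 + f2 - 2f3, so column 1 of P is [0, 1, -2].
Doing the same for each bj gives P = [[0, 0, -1], [1, -2, -1], [-2, 2, 2]].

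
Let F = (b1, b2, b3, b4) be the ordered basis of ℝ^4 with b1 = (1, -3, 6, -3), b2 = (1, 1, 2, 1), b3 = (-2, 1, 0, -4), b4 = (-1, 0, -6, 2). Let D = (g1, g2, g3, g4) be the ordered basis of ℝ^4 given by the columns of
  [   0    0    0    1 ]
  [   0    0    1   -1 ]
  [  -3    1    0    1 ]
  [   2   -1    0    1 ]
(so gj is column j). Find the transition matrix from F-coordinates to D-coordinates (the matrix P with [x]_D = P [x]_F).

[[-1, -1, 0, 2], [2, -2, 2, 1], [-2, 2, -1, -1], [1, 1, -2, -1]]

Let M have columns bj and N have columns gj. Then for every x, N [x]_D = x = M [x]_F, so P = N^(-1) M.
Since det N = -1, N^(-1) has integer entries; multiplying gives P = [[-1, -1, 0, 2], [2, -2, 2, 1], [-2, 2, -1, -1], [1, 1, -2, -1]].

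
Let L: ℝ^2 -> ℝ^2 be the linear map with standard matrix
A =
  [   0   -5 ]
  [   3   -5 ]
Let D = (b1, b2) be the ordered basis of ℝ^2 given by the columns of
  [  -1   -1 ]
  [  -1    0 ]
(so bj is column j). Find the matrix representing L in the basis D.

[[-2, 3], [-3, -3]]

Let P have columns b1, b2. Then [L]_D = P^(-1) A P.
Here det P = -1, so P^(-1) is integer; computing A P first and then P^(-1)(A P) gives [[-2, 3], [-3, -3]].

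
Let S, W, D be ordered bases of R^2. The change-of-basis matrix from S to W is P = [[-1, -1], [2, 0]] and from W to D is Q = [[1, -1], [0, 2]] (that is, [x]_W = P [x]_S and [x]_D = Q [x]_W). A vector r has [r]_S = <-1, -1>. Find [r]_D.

Apply P to get W-coordinates <2, -2>, then Q to get D-coordinates.
The result is [r]_D = <4, -4>.

<4, -4>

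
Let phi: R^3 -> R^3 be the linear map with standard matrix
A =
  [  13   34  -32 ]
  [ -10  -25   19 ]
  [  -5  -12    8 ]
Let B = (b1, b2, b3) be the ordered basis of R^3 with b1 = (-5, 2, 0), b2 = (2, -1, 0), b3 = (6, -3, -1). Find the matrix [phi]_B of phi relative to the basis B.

Let P have columns b1, ..., b3. Then [phi]_B = P^(-1) A P.
Here det P = -1, so P^(-1) is integer; computing A P first and then P^(-1)(A P) gives [[-3, -2, 0], [-3, -3, -2], [-1, -2, 2]].

[[-3, -2, 0], [-3, -3, -2], [-1, -2, 2]]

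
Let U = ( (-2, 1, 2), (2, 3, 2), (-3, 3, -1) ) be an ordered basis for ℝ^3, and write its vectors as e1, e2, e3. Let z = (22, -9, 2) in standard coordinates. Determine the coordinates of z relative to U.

[z]_U is the unique c with M c = z, where M has columns e1, ..., e3.
Row-reducing the augmented matrix [M | z] gives c = (-3, 2, -4).
Check: -3e1 + 2e2 - 4e3 = (22, -9, 2).

(-3, 2, -4)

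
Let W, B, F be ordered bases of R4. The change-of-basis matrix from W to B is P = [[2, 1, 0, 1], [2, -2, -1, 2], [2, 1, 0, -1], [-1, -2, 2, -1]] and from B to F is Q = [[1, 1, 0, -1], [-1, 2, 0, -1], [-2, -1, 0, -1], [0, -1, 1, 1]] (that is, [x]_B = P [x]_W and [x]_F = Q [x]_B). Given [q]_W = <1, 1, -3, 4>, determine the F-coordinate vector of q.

First [q]_B = P [q]_W = <7, 11, -1, -13>.
Then [q]_F = Q [q]_B = <31, 28, -12, -25>.

<31, 28, -12, -25>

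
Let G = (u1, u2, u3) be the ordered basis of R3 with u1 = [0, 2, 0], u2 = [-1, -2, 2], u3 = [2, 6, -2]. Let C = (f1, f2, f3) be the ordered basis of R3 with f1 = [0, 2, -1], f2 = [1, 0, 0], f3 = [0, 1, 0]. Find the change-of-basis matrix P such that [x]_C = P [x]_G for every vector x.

[[0, -2, 2], [0, -1, 2], [2, 2, 2]]

Column j of P is [uj]_C, since P maps G-coordinates to C-coordinates.
Expressing u1 in C: u1 = 0·f1 + 0·f2 + 2f3, so column 1 of P is [0, 0, 2].
Doing the same for each uj gives P = [[0, -2, 2], [0, -1, 2], [2, 2, 2]].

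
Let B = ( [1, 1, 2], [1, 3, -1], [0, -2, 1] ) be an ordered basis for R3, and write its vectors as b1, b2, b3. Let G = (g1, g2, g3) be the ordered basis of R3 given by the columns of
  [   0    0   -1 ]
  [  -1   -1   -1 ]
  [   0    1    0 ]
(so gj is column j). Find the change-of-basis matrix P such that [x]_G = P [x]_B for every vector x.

[[-2, -1, 1], [2, -1, 1], [-1, -1, 0]]

Column j of P is [bj]_G, since P maps B-coordinates to G-coordinates.
Expressing b1 in G: b1 = -2g1 + 2g2 - g3, so column 1 of P is [-2, 2, -1].
Doing the same for each bj gives P = [[-2, -1, 1], [2, -1, 1], [-1, -1, 0]].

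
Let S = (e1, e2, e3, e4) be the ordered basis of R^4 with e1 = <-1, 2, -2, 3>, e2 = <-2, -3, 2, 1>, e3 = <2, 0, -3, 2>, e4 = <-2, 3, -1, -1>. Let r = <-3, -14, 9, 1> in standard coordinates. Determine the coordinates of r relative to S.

<-1, 3, 0, -1>

[r]_S is the unique c with M c = r, where M has columns e1, ..., e4.
Row-reducing the augmented matrix [M | r] gives c = (-1, 3, 0, -1).
Check: -e1 + 3e2 + 0·e3 - e4 = <-3, -14, 9, 1>.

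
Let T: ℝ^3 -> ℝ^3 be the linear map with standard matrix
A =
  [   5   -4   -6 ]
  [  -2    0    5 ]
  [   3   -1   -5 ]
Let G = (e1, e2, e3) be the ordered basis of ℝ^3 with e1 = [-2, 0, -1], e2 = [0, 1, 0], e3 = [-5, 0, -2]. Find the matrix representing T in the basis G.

The j-th column of [T]_G is [T(ej)]_G.
T(e1) = A e1 = [-4, -1, -1] = -3e1 - e2 + 2e3, so column 1 is [-3, -1, 2].
Repeating for e2, e3 and assembling the columns gives [[-3, -3, -1], [-1, 0, 0], [2, 2, 3]].

[[-3, -3, -1], [-1, 0, 0], [2, 2, 3]]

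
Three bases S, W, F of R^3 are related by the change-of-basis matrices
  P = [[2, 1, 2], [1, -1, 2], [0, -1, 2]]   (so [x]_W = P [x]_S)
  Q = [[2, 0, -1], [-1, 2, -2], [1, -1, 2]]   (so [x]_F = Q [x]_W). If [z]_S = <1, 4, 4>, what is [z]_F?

First [z]_W = P [z]_S = <14, 5, 4>.
Then [z]_F = Q [z]_W = <24, -12, 17>.

<24, -12, 17>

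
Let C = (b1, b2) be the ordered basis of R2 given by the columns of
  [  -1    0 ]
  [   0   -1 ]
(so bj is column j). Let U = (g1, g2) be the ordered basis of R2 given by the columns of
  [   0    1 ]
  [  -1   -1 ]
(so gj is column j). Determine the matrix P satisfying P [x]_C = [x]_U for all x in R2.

Take x = bj: its C-coordinates are the j-th standard unit vector, so P e_j — column j of P — equals [bj]_U.
b1 = g1 - g2, giving column 1 = <1, -1>; repeating for each j gives P = [[1, 1], [-1, 0]].

[[1, 1], [-1, 0]]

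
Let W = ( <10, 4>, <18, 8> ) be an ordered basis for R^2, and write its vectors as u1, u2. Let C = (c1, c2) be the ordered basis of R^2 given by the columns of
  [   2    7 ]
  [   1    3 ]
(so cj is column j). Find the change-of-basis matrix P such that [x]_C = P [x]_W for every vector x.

Let M have columns uj and N have columns cj. Then for every x, N [x]_C = x = M [x]_W, so P = N^(-1) M.
Since det N = -1, N^(-1) has integer entries; multiplying gives P = [[-2, 2], [2, 2]].

[[-2, 2], [2, 2]]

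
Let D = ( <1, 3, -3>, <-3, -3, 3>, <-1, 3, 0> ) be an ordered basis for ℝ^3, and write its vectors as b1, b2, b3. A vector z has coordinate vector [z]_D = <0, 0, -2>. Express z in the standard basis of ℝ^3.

The coordinates say z = 0·b1 + 0·b2 - 2b3; adding the scaled basis vectors gives <2, -6, 0>.

<2, -6, 0>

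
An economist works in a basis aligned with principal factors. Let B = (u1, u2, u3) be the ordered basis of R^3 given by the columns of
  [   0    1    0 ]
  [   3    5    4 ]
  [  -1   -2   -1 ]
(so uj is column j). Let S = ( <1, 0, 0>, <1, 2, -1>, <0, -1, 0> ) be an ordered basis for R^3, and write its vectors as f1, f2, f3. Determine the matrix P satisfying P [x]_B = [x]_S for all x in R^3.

Take x = uj: its B-coordinates are the j-th standard unit vector, so P e_j — column j of P — equals [uj]_S.
u1 = -f1 + f2 - f3, giving column 1 = <-1, 1, -1>; repeating for each j gives P = [[-1, -1, -1], [1, 2, 1], [-1, -1, -2]].

[[-1, -1, -1], [1, 2, 1], [-1, -1, -2]]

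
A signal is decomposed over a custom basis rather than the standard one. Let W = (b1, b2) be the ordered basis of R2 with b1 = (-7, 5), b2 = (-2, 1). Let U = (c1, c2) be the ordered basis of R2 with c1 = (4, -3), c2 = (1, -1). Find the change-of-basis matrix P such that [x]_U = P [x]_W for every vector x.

Take x = bj: its W-coordinates are the j-th standard unit vector, so P e_j — column j of P — equals [bj]_U.
b1 = -2c1 + c2, giving column 1 = (-2, 1); repeating for each j gives P = [[-2, -1], [1, 2]].

[[-2, -1], [1, 2]]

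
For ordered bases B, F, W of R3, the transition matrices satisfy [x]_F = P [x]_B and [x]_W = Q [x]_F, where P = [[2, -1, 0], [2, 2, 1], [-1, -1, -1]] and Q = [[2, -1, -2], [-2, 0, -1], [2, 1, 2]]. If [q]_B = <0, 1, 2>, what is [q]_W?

<0, 5, -4>

Composing the changes, [q]_W = Q P [q]_B.
Q P = [[4, -2, 1], [-3, 3, 1], [4, -2, -1]]; applying this to <0, 1, 2> gives <0, 5, -4>.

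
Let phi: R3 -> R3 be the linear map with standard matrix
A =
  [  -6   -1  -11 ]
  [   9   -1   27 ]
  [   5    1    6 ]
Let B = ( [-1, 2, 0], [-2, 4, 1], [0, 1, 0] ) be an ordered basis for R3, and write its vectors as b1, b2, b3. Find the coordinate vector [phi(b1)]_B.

[2, -3, -3]

Compute phi(b1) = A b1 = [4, -11, -3] in standard coordinates.
Then write this in B-coordinates: solve for y in y_1 b1 + ... + y_3 b3 = [4, -11, -3].
This gives y = [2, -3, -3], which is column 1 of [phi]_B.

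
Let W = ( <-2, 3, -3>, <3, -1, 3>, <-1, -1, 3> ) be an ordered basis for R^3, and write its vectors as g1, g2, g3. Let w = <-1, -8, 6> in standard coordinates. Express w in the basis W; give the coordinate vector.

<-3, -2, 1>

We seek scalars with c_1 g1 + ... + c_3 g3 = w; equivalently solve M c = w where the columns of M are g1, ..., g3.
Gaussian elimination on [M | w] yields c = (-3, -2, 1).
Check: -3g1 - 2g2 + g3 = <-1, -8, 6>.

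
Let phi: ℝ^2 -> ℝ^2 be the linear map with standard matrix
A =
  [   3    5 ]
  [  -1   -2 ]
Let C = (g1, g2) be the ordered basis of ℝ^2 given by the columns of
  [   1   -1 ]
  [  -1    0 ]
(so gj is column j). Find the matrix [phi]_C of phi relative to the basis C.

[[-1, -1], [1, 2]]

Let P have columns g1, g2. Then [phi]_C = P^(-1) A P.
Here det P = -1, so P^(-1) is integer; computing A P first and then P^(-1)(A P) gives [[-1, -1], [1, 2]].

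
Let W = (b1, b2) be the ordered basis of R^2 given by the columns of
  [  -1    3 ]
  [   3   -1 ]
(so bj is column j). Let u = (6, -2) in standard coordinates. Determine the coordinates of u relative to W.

(0, 2)

Write u = c_1 b1 + c_2 b2 and solve for the c_i.
System: -c_1 + 3c_2 = 6, 3c_1 - c_2 = -2; solving gives c_1 = 0, c_2 = 2.
Check: 0·b1 + 2b2 = (6, -2).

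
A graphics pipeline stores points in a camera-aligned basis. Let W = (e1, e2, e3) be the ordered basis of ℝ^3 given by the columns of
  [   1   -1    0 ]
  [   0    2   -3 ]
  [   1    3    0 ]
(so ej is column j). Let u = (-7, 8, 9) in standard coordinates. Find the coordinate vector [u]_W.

(-3, 4, 0)

Write u = c_1 e1 + ... + c_3 e3 and solve for the c_i.
Row-reducing the augmented matrix [M | u] gives c = (-3, 4, 0).
Check: -3e1 + 4e2 + 0·e3 = (-7, 8, 9).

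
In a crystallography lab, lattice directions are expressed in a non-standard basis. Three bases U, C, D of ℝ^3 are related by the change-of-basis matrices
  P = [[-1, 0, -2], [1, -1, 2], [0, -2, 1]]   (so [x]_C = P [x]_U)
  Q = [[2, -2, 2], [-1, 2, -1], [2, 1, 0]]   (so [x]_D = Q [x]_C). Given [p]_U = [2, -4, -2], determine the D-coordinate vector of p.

First [p]_C = P [p]_U = [2, 2, 6].
Then [p]_D = Q [p]_C = [12, -4, 6].

[12, -4, 6]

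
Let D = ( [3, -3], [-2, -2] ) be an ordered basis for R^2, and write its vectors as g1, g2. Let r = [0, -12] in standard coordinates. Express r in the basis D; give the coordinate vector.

[2, 3]

We seek scalars with c_1 g1 + c_2 g2 = r; equivalently solve M c = r where the columns of M are g1, g2.
System: 3c_1 - 2c_2 = 0, -3c_1 - 2c_2 = -12; solving gives c_1 = 2, c_2 = 3.
Check: 2g1 + 3g2 = [0, -12].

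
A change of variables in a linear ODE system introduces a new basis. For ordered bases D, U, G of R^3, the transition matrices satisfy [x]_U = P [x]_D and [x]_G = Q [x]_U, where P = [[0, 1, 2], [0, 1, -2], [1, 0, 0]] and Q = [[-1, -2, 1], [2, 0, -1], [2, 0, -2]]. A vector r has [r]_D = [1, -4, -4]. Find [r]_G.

First [r]_U = P [r]_D = [-12, 4, 1].
Then [r]_G = Q [r]_U = [5, -25, -26].

[5, -25, -26]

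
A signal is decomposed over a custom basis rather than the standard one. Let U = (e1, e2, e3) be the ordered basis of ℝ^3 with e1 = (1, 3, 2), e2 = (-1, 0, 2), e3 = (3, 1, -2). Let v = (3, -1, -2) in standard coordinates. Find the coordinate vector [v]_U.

(-1, 2, 2)

We seek scalars with c_1 e1 + ... + c_3 e3 = v; equivalently solve M c = v where the columns of M are e1, ..., e3.
Solving this 3x3 system gives c = (-1, 2, 2).
Check: -e1 + 2e2 + 2e3 = (3, -1, -2).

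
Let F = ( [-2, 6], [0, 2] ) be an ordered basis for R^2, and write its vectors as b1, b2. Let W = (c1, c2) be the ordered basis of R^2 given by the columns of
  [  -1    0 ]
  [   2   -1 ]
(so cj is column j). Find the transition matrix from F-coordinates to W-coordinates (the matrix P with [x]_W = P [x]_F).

Let M have columns bj and N have columns cj. Then for every x, N [x]_W = x = M [x]_F, so P = N^(-1) M.
Since det N = 1, N^(-1) has integer entries; multiplying gives P = [[2, 0], [-2, -2]].

[[2, 0], [-2, -2]]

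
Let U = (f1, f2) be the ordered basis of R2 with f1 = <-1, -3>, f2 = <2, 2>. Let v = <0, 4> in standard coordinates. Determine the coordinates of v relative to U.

We seek scalars with c_1 f1 + c_2 f2 = v; equivalently solve M c = v where the columns of M are f1, f2.
System: -c_1 + 2c_2 = 0, -3c_1 + 2c_2 = 4; solving gives c_1 = -2, c_2 = -1.
Check: -2f1 - f2 = <0, 4>.

<-2, -1>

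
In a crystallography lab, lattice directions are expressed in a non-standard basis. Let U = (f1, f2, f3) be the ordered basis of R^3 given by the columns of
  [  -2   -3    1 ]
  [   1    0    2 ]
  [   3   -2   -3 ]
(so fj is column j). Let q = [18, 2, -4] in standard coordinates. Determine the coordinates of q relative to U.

[q]_U is the unique c with M c = q, where M has columns f1, ..., f3.
Solving this 3x3 system gives c = (-2, -4, 2).
Check: -2f1 - 4f2 + 2f3 = [18, 2, -4].

[-2, -4, 2]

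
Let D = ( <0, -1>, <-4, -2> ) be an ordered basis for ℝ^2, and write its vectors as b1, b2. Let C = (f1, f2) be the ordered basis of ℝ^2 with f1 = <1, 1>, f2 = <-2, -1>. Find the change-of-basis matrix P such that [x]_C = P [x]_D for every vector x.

Take x = bj: its D-coordinates are the j-th standard unit vector, so P e_j — column j of P — equals [bj]_C.
b1 = -2f1 - f2, giving column 1 = <-2, -1>; repeating for each j gives P = [[-2, 0], [-1, 2]].

[[-2, 0], [-1, 2]]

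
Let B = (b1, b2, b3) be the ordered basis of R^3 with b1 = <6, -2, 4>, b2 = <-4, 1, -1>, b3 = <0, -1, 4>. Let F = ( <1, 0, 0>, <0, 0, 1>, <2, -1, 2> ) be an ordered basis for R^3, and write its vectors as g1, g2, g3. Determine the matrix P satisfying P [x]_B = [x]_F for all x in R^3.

[[2, -2, -2], [0, 1, 2], [2, -1, 1]]

Take x = bj: its B-coordinates are the j-th standard unit vector, so P e_j — column j of P — equals [bj]_F.
b1 = 2g1 + 0·g2 + 2g3, giving column 1 = <2, 0, 2>; repeating for each j gives P = [[2, -2, -2], [0, 1, 2], [2, -1, 1]].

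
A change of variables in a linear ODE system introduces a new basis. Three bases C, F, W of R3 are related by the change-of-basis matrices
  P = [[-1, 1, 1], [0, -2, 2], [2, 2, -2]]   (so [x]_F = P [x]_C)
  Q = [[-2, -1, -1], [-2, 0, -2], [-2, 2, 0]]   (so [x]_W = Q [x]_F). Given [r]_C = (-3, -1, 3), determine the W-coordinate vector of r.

(-4, 18, 6)

First [r]_F = P [r]_C = (5, 8, -14).
Then [r]_W = Q [r]_F = (-4, 18, 6).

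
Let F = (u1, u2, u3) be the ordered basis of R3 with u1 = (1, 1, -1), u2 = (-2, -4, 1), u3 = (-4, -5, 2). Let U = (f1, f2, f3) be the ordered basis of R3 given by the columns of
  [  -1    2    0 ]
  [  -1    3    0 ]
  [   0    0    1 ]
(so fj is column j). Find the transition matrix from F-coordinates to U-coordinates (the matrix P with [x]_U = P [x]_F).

Column j of P is [uj]_U, since P maps F-coordinates to U-coordinates.
Expressing u1 in U: u1 = -f1 + 0·f2 - f3, so column 1 of P is (-1, 0, -1).
Doing the same for each uj gives P = [[-1, -2, 2], [0, -2, -1], [-1, 1, 2]].

[[-1, -2, 2], [0, -2, -1], [-1, 1, 2]]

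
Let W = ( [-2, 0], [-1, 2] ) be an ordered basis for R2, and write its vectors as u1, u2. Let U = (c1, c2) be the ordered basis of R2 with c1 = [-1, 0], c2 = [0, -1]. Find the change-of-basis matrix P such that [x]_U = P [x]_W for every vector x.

Column j of P is [uj]_U, since P maps W-coordinates to U-coordinates.
Expressing u1 in U: u1 = 2c1 + 0·c2, so column 1 of P is [2, 0].
Doing the same for each uj gives P = [[2, 1], [0, -2]].

[[2, 1], [0, -2]]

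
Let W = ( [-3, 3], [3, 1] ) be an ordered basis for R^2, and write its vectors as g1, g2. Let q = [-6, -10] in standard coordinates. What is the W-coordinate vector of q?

We seek scalars with c_1 g1 + c_2 g2 = q; equivalently solve M c = q where the columns of M are g1, g2.
System: -3c_1 + 3c_2 = -6, 3c_1 + c_2 = -10; solving gives c_1 = -2, c_2 = -4.
Check: -2g1 - 4g2 = [-6, -10].

[-2, -4]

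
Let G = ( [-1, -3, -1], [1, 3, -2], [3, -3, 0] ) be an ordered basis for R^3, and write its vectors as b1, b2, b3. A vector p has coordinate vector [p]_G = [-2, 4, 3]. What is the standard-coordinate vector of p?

The coordinates say p = -2b1 + 4b2 + 3b3; adding the scaled basis vectors gives [15, 9, -6].

[15, 9, -6]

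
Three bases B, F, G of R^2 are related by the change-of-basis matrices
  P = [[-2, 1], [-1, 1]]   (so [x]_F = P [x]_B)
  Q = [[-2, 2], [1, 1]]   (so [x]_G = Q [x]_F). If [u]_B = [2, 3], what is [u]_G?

[4, 0]

Composing the changes, [u]_G = Q P [u]_B.
Q P = [[2, 0], [-3, 2]]; applying this to [2, 3] gives [4, 0].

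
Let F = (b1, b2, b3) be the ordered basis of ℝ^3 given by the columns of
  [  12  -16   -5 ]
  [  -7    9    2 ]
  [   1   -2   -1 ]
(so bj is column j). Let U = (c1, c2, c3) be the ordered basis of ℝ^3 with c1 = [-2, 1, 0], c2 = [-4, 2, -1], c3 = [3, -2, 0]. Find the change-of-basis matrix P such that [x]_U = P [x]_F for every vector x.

Column j of P is [bj]_U, since P maps F-coordinates to U-coordinates.
Expressing b1 in U: b1 = -c1 - c2 + 2c3, so column 1 of P is [-1, -1, 2].
Doing the same for each bj gives P = [[-1, 1, 2], [-1, 2, 1], [2, -2, 1]].

[[-1, 1, 2], [-1, 2, 1], [2, -2, 1]]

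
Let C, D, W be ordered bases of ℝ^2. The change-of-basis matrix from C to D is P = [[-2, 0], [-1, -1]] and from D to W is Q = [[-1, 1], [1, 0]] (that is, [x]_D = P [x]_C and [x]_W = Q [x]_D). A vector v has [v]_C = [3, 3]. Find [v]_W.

[0, -6]

Composing the changes, [v]_W = Q P [v]_C.
Q P = [[1, -1], [-2, 0]]; applying this to [3, 3] gives [0, -6].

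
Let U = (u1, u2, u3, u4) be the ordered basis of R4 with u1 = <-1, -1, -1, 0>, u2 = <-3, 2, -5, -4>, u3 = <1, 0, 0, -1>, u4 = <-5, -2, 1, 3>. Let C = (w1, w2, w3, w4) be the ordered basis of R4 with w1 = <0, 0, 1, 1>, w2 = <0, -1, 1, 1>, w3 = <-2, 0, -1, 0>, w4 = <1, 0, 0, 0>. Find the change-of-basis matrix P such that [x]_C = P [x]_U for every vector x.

Let M have columns uj and N have columns wj. Then for every x, N [x]_C = x = M [x]_U, so P = N^(-1) M.
Since det N = -1, N^(-1) has integer entries; multiplying gives P = [[-1, -2, -1, 1], [1, -2, 0, 2], [1, 1, -1, 2], [1, -1, -1, -1]].

[[-1, -2, -1, 1], [1, -2, 0, 2], [1, 1, -1, 2], [1, -1, -1, -1]]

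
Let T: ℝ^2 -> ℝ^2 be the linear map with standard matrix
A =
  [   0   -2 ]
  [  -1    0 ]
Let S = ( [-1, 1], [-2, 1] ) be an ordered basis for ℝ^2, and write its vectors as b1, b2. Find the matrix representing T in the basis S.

[[0, 2], [1, 0]]

With P the matrix whose columns are b1, b2, [T]_S = P^(-1) A P.
Column by column: T(b1) = A b1 = [-2, 1]; its S-coordinates [0, 1] give column 1.
Continuing for each basis vector yields [T]_S = [[0, 2], [1, 0]].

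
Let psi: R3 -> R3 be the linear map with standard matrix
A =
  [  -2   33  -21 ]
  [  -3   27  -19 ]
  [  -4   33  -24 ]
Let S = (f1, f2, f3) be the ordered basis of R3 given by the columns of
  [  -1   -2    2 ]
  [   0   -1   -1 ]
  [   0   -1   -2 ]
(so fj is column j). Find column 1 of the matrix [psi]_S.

Column 1 of [psi]_S is the S-coordinate vector of psi(f1).
In standard coordinates psi(f1) = A f1 = [2, 3, 4].
Converting to S: [2, 3, 4] = 0·f1 - 2f2 - f3, so the coordinate vector is [0, -2, -1].

[0, -2, -1]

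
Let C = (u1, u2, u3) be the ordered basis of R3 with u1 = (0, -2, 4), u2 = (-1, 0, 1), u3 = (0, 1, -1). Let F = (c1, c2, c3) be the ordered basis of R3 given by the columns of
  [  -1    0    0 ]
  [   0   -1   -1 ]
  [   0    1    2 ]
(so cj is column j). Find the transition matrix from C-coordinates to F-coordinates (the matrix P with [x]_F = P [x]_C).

Let M have columns uj and N have columns cj. Then for every x, N [x]_F = x = M [x]_C, so P = N^(-1) M.
Since det N = 1, N^(-1) has integer entries; multiplying gives P = [[0, 1, 0], [0, -1, -1], [2, 1, 0]].

[[0, 1, 0], [0, -1, -1], [2, 1, 0]]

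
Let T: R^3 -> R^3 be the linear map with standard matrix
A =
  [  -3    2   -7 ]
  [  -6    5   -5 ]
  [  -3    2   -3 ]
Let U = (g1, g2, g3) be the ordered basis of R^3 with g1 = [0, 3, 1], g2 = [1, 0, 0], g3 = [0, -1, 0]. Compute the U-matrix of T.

Let P have columns g1, ..., g3. Then [T]_U = P^(-1) A P.
Here det P = -1, so P^(-1) is integer; computing A P first and then P^(-1)(A P) gives [[3, -3, -2], [-1, -3, -2], [-1, -3, -1]].

[[3, -3, -2], [-1, -3, -2], [-1, -3, -1]]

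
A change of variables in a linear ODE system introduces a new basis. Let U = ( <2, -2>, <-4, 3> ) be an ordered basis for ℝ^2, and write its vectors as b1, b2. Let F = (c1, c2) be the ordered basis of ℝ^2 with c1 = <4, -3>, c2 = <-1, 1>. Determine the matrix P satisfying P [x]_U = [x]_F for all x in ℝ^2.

Column j of P is [bj]_F, since P maps U-coordinates to F-coordinates.
Expressing b1 in F: b1 = 0·c1 - 2c2, so column 1 of P is <0, -2>.
Doing the same for each bj gives P = [[0, -1], [-2, 0]].

[[0, -1], [-2, 0]]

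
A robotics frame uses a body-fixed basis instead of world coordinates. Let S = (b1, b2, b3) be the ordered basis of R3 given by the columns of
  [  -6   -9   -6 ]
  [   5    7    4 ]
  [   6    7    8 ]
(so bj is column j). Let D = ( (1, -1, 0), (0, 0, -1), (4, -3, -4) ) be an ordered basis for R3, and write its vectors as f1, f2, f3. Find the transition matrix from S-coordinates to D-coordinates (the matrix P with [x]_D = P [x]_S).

Take x = bj: its S-coordinates are the j-th standard unit vector, so P e_j — column j of P — equals [bj]_D.
b1 = -2f1 - 2f2 - f3, giving column 1 = (-2, -2, -1); repeating for each j gives P = [[-2, -1, 2], [-2, 1, 0], [-1, -2, -2]].

[[-2, -1, 2], [-2, 1, 0], [-1, -2, -2]]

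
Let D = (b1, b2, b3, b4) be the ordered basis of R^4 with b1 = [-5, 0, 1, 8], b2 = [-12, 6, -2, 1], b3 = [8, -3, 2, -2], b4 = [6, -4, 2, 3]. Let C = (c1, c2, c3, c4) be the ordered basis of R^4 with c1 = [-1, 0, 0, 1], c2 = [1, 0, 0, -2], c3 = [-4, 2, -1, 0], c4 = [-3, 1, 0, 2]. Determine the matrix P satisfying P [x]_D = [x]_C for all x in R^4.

Let M have columns bj and N have columns cj. Then for every x, N [x]_C = x = M [x]_D, so P = N^(-1) M.
Since det N = 1, N^(-1) has integer entries; multiplying gives P = [[2, -1, -2, 1], [-1, 1, 1, -1], [-1, 2, -2, -2], [2, 2, 1, 0]].

[[2, -1, -2, 1], [-1, 1, 1, -1], [-1, 2, -2, -2], [2, 2, 1, 0]]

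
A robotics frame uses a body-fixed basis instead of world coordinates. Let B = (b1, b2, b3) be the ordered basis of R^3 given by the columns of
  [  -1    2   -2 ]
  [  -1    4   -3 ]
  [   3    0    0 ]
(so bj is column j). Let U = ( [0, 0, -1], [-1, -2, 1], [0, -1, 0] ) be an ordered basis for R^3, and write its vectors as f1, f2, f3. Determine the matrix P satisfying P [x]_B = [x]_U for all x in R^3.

[[-2, -2, 2], [1, -2, 2], [-1, 0, -1]]

Take x = bj: its B-coordinates are the j-th standard unit vector, so P e_j — column j of P — equals [bj]_U.
b1 = -2f1 + f2 - f3, giving column 1 = [-2, 1, -1]; repeating for each j gives P = [[-2, -2, 2], [1, -2, 2], [-1, 0, -1]].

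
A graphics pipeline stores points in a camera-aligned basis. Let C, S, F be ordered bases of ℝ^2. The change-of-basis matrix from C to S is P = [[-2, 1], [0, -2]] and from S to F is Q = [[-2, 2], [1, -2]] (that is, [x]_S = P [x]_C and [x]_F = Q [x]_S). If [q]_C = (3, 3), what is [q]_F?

Apply P to get S-coordinates (-3, -6), then Q to get F-coordinates.
The result is [q]_F = (-6, 9).

(-6, 9)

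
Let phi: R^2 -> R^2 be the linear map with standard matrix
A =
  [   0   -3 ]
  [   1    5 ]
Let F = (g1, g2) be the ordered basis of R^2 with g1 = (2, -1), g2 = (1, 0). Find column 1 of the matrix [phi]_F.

(3, -3)

Compute phi(g1) = A g1 = (3, -3) in standard coordinates.
Then write this in F-coordinates: solve for y in y_1 g1 + y_2 g2 = (3, -3).
This gives y = (3, -3), which is column 1 of [phi]_F.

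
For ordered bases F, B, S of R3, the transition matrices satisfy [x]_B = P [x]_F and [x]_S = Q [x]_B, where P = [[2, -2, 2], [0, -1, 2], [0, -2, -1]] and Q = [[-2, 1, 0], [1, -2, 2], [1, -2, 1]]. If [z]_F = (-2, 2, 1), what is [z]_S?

(12, -16, -11)

Composing the changes, [z]_S = Q P [z]_F.
Q P = [[-4, 3, -2], [2, -4, -4], [2, -2, -3]]; applying this to (-2, 2, 1) gives (12, -16, -11).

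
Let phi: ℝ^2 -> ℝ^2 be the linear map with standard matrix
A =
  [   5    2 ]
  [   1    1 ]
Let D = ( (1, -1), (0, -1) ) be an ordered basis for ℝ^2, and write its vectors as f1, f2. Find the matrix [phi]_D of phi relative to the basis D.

The j-th column of [phi]_D is [phi(fj)]_D.
phi(f1) = A f1 = (3, 0) = 3f1 - 3f2, so column 1 is (3, -3).
Repeating for f2 and assembling the columns gives [[3, -2], [-3, 3]].

[[3, -2], [-3, 3]]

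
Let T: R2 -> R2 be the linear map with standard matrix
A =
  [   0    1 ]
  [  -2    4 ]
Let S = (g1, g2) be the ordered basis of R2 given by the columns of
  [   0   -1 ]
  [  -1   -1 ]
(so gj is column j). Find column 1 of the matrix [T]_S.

<3, 1>

Column 1 of [T]_S is the S-coordinate vector of T(g1).
In standard coordinates T(g1) = A g1 = <-1, -4>.
Converting to S: <-1, -4> = 3g1 + g2, so the coordinate vector is <3, 1>.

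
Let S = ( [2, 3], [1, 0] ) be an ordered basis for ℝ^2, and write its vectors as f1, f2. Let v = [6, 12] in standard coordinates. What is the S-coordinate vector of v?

[4, -2]

We seek scalars with c_1 f1 + c_2 f2 = v; equivalently solve M c = v where the columns of M are f1, f2.
System: 2c_1 + c_2 = 6, 3c_1 + 0c_2 = 12; solving gives c_1 = 4, c_2 = -2.
Check: 4f1 - 2f2 = [6, 12].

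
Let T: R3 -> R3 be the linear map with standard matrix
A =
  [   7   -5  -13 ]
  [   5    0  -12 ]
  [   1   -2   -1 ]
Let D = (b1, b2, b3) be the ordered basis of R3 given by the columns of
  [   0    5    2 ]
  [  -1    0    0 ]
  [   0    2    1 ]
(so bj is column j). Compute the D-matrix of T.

Let P have columns b1, ..., b3. Then [T]_D = P^(-1) A P.
Here det P = 1, so P^(-1) is integer; computing A P first and then P^(-1)(A P) gives [[0, -1, 2], [1, 3, -1], [0, -3, 3]].

[[0, -1, 2], [1, 3, -1], [0, -3, 3]]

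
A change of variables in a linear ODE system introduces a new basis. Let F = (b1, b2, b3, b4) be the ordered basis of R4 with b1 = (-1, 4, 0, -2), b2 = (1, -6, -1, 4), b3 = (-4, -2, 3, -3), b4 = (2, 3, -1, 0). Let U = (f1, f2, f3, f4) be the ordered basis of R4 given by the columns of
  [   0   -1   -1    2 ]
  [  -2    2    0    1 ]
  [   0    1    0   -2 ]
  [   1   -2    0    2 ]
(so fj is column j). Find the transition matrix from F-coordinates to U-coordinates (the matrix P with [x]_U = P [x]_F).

Let M have columns bj and N have columns fj. Then for every x, N [x]_U = x = M [x]_F, so P = N^(-1) M.
Since det N = 1, N^(-1) has integer entries; multiplying gives P = [[-2, 2, -1, 0], [0, -1, -1, 1], [1, 0, 1, -1], [0, 0, -2, 1]].

[[-2, 2, -1, 0], [0, -1, -1, 1], [1, 0, 1, -1], [0, 0, -2, 1]]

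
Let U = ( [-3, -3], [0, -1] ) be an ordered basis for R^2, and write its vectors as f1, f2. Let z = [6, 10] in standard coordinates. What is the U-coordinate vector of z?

[-2, -4]

We seek scalars with c_1 f1 + c_2 f2 = z; equivalently solve M c = z where the columns of M are f1, f2.
System: -3c_1 + 0c_2 = 6, -3c_1 - c_2 = 10; solving gives c_1 = -2, c_2 = -4.
Check: -2f1 - 4f2 = [6, 10].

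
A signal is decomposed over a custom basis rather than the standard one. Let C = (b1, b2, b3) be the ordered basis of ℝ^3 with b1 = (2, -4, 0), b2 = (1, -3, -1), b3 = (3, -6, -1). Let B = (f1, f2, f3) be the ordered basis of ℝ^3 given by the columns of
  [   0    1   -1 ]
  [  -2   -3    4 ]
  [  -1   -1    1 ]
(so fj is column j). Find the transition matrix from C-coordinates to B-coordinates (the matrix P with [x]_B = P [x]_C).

Take x = bj: its C-coordinates are the j-th standard unit vector, so P e_j — column j of P — equals [bj]_B.
b1 = -2f1 + 0·f2 - 2f3, giving column 1 = (-2, 0, -2); repeating for each j gives P = [[-2, 0, -2], [0, 1, 2], [-2, 0, -1]].

[[-2, 0, -2], [0, 1, 2], [-2, 0, -1]]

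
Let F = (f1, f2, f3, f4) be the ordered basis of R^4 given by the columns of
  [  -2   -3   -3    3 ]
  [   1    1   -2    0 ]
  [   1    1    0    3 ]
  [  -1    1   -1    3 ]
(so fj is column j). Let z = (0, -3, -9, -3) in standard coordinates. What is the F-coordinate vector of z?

(-3, 0, 0, -2)

[z]_F is the unique c with M c = z, where M has columns f1, ..., f4.
Row-reducing the augmented matrix [M | z] gives c = (-3, 0, 0, -2).
Check: -3f1 + 0·f2 + 0·f3 - 2f4 = (0, -3, -9, -3).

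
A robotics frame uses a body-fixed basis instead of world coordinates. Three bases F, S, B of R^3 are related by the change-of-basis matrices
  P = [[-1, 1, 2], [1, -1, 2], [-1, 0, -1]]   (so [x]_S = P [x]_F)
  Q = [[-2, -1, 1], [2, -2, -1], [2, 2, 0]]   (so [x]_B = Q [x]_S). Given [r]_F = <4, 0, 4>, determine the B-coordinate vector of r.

First [r]_S = P [r]_F = <4, 12, -8>.
Then [r]_B = Q [r]_S = <-28, -8, 32>.

<-28, -8, 32>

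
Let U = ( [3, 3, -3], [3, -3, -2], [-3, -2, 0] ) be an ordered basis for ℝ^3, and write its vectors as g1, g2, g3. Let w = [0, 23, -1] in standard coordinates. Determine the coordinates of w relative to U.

[3, -4, -1]

We seek scalars with c_1 g1 + ... + c_3 g3 = w; equivalently solve M c = w where the columns of M are g1, ..., g3.
Row-reducing the augmented matrix [M | w] gives c = (3, -4, -1).
Check: 3g1 - 4g2 - g3 = [0, 23, -1].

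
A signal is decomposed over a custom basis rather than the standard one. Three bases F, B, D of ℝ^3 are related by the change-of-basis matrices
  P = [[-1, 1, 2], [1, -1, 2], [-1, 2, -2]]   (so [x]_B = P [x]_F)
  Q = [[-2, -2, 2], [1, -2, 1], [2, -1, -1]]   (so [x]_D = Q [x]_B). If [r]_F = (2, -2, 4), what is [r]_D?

Apply P to get B-coordinates (4, 12, -14), then Q to get D-coordinates.
The result is [r]_D = (-60, -34, 10).

(-60, -34, 10)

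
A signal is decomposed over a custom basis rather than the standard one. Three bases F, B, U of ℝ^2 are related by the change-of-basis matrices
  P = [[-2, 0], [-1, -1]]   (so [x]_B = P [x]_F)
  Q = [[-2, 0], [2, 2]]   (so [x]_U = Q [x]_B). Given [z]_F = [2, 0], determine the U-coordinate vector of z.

[8, -12]

First [z]_B = P [z]_F = [-4, -2].
Then [z]_U = Q [z]_B = [8, -12].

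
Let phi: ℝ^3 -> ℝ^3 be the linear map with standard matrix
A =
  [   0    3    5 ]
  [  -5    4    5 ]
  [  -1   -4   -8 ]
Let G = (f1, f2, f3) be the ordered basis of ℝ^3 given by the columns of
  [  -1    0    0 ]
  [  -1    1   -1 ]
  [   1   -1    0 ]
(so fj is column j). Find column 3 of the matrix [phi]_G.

Compute phi(f3) = A f3 = [-3, -4, 4] in standard coordinates.
Then write this in G-coordinates: solve for y in y_1 f1 + ... + y_3 f3 = [-3, -4, 4].
This gives y = [3, -1, 0], which is column 3 of [phi]_G.

[3, -1, 0]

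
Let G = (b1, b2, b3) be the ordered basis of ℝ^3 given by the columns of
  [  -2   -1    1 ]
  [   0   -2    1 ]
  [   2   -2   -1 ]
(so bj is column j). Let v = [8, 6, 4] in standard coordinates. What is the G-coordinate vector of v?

Write v = c_1 b1 + ... + c_3 b3 and solve for the c_i.
Gaussian elimination on [M | v] yields c = (-3, -4, -2).
Check: -3b1 - 4b2 - 2b3 = [8, 6, 4].

[-3, -4, -2]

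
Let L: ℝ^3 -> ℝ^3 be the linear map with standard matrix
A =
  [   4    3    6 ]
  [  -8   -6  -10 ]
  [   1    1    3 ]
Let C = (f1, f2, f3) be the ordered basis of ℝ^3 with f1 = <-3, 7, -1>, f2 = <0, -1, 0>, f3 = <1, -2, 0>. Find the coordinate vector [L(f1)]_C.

<-1, 1, 0>

Compute L(f1) = A f1 = <3, -8, 1> in standard coordinates.
Then write this in C-coordinates: solve for y in y_1 f1 + ... + y_3 f3 = <3, -8, 1>.
This gives y = <-1, 1, 0>, which is column 1 of [L]_C.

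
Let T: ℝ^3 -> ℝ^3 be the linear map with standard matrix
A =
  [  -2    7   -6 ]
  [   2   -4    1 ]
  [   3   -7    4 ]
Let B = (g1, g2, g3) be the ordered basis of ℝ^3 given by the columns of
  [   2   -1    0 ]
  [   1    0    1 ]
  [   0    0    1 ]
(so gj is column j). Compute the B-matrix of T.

With P the matrix whose columns are g1, ..., g3, [T]_B = P^(-1) A P.
Column by column: T(g1) = A g1 = (3, 0, -1); its B-coordinates (1, -1, -1) give column 1.
Continuing for each basis vector yields [T]_B = [[1, 1, 0], [-1, 0, -1], [-1, -3, -3]].

[[1, 1, 0], [-1, 0, -1], [-1, -3, -3]]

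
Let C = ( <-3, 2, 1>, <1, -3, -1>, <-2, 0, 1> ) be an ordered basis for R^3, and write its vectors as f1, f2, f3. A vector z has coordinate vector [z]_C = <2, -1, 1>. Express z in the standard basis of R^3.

<-9, 7, 4>

z = M [z]_C, where M has columns f1, ..., f3.
Carrying out the matrix-vector product, z = <-9, 7, 4>.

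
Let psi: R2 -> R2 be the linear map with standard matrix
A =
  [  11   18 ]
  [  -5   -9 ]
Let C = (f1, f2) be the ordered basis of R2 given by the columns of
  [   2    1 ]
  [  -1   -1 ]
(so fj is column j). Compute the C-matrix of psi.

With P the matrix whose columns are f1, f2, [psi]_C = P^(-1) A P.
Column by column: psi(f1) = A f1 = <4, -1>; its C-coordinates <3, -2> give column 1.
Continuing for each basis vector yields [psi]_C = [[3, -3], [-2, -1]].

[[3, -3], [-2, -1]]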